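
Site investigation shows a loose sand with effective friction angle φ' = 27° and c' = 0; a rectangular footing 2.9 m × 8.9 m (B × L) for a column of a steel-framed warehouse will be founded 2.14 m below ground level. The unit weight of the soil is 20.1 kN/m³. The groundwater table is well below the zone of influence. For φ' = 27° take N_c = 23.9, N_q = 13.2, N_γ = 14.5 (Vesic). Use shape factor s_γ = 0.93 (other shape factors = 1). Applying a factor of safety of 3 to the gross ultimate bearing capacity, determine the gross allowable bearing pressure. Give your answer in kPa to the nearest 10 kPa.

Effective surcharge at the founding depth q = γ·D_f = 20.1 × 2.14 = 43.014 kPa.
q_ult = q·N_q + 0.5·γ·B·N_γ·s_γ
     = 43.014 × 13.2 + 0.5 × 20.1 × 2.9 × 14.5 × 0.93
     = 567.78 + 393.02 = 960.81 kPa.
q_all = q_ult / FS = 960.81 / 3 = 320.27 kPa.

q_all ≈ 320 kPa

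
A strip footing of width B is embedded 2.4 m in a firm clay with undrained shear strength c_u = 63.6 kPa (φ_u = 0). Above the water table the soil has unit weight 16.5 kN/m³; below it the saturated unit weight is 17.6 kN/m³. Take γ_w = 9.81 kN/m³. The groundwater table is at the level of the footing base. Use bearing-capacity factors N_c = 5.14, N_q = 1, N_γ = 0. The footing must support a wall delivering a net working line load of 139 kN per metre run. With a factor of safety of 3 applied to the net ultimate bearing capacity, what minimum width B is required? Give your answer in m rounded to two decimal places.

B = 1.28 m

Effective surcharge at the founding depth q = γ·D_f = 16.5 × 2.4 = 39.6 kPa.
q_ult = c·N_c + q·N_q
     = 63.6 × 5.14 + 39.6 × 1
     = 326.9 + 39.6 = 366.5 kPa.
For φ = 0 the ½γBN_γ term vanishes, so q_ult is independent of B. q_net = 366.5 − 39.6 = 326.9 kPa; q_all(net) = 326.9/3 = 108.97 kPa.
Required width B = w / q_all(net) = 139 / 108.97 = 1.276 m.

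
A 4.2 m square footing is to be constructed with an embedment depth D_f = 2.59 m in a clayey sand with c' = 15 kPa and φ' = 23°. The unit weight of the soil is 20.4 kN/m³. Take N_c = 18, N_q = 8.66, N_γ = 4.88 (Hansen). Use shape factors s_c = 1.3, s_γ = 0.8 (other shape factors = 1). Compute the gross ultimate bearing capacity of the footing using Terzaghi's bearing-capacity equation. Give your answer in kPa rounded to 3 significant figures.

Effective surcharge at the founding depth q = γ·D_f = 20.4 × 2.59 = 52.836 kPa.
q_ult = c·N_c·s_c + q·N_q + 0.5·γ·B·N_γ·s_γ
     = 15 × 18 × 1.3 + 52.836 × 8.66 + 0.5 × 20.4 × 4.2 × 4.88 × 0.8
     = 351 + 457.56 + 167.25 = 975.81 kPa.

q_ult ≈ 976 kPa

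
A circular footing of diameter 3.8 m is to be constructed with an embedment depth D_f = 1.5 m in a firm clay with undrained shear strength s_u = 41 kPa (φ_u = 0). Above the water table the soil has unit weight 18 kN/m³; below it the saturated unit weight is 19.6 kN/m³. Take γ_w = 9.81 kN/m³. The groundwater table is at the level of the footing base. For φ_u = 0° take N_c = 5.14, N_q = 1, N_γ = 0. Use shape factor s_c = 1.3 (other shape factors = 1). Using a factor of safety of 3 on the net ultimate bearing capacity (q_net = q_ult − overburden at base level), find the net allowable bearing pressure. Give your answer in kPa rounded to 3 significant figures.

q_all(net) ≈ 91.3 kPa

Overburden at base level: q = 18 × 1.5 = 27 kPa.
Cohesion term c·N_c·s_c = 41 × 5.14 × 1.3 = 273.96 kPa; surcharge term q·N_q = 27 × 1 = 27 kPa.
q_ult = 273.96 + 27 = 300.96 kPa.
q_net = 300.96 − 27 = 273.96 kPa.
q_all(net) = 273.96 / 3 = 91.321 kPa.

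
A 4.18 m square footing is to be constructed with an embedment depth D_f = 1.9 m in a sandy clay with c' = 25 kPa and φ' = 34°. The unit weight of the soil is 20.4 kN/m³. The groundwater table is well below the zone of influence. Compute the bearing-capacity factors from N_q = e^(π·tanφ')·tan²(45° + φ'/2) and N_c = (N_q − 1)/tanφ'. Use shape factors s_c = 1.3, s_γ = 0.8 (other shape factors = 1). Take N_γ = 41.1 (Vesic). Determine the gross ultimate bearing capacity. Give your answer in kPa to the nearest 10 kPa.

q_ult ≈ 3910 kPa

tan34° = 0.6745, so N_q = e^(π×0.6745)·tan²(62°) = 8.323 × 3.537 = 29.44.
N_c = (29.44 − 1)/tan34° = 42.16.
Effective surcharge at the founding depth q = γ·D_f = 20.4 × 1.9 = 38.76 kPa.
q_ult = c·N_c·s_c + q·N_q + 0.5·γ·B·N_γ·s_γ
     = 25 × 42.164 × 1.3 + 38.76 × 29.44 + 0.5 × 20.4 × 4.18 × 41.1 × 0.8
     = 1370.3 + 1141.1 + 1401.9 = 3913.3 kPa.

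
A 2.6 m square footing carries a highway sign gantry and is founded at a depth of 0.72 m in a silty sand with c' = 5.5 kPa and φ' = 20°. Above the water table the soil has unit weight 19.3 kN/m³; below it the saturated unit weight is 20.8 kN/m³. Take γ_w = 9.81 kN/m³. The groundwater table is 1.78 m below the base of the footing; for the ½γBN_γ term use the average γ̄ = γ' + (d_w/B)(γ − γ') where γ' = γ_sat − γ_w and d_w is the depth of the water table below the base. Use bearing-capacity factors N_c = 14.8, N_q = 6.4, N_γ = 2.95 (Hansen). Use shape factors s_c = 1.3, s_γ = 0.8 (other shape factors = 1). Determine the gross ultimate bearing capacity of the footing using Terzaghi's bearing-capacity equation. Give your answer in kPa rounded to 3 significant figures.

q_ult ≈ 246 kPa

q = γ·D_f = 19.3 × 0.72 = 13.896 kPa.
γ' = 10.99 kN/m³; averaging over the depth B below the base, γ̄ = γ' + (d_w/B)(γ − γ') = 16.679 kN/m³.
c·N_c·s_c = 5.5 × 14.8 × 1.3 = 105.82 kPa
q·N_q = 13.896 × 6.4 = 88.934 kPa
0.5·γ·B·N_γ·s_γ = 0.5 × 16.679 × 2.6 × 2.95 × 0.8 = 51.172 kPa
q_ult = 105.82 + 88.934 + 51.172 = 245.93 kPa.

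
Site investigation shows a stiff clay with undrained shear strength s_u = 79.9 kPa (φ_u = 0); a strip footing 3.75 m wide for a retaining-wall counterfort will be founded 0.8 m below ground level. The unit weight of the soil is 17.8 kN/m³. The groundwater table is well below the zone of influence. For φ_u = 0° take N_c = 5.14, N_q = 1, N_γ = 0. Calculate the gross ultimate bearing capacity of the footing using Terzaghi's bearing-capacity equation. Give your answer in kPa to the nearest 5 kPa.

Overburden at base level: q = 17.8 × 0.8 = 14.24 kPa.
Cohesion term c·N_c = 79.9 × 5.14 = 410.69 kPa; surcharge term q·N_q = 14.24 × 1 = 14.24 kPa.
q_ult = 410.69 + 14.24 = 424.93 kPa.

q_ult ≈ 425 kPa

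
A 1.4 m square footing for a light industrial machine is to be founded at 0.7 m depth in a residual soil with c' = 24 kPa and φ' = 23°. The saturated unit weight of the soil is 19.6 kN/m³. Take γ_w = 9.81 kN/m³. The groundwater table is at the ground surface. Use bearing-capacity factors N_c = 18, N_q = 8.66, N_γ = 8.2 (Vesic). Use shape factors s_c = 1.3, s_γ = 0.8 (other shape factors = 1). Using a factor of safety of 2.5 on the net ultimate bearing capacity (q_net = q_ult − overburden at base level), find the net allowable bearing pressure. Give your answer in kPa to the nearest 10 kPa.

γ' = 19.6 − 9.81 = 9.79 kN/m³ (submerged throughout). q = 9.79 × 0.7 = 6.853 kPa; the same γ' applies in the ½γBN_γ term.
c·N_c·s_c = 24 × 18 × 1.3 = 561.6 kPa
q·N_q = 6.853 × 8.66 = 59.347 kPa
0.5·γ·B·N_γ·s_γ = 0.5 × 9.79 × 1.4 × 8.2 × 0.8 = 44.956 kPa
q_ult = 561.6 + 59.347 + 44.956 = 665.9 kPa.
q_net = 665.9 − 6.853 = 659.05 kPa.
q_all(net) = 659.05 / 2.5 = 263.62 kPa.

q_all(net) ≈ 260 kPa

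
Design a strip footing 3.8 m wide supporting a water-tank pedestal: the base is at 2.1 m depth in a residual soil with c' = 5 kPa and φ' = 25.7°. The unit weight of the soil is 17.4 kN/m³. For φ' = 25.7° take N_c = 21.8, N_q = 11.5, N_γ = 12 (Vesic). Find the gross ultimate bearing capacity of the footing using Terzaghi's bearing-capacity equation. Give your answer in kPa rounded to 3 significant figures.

q_ult ≈ 926 kPa

Effective surcharge at the founding depth q = γ·D_f = 17.4 × 2.1 = 36.54 kPa.
q_ult = c·N_c + q·N_q + 0.5·γ·B·N_γ
     = 5 × 21.8 + 36.54 × 11.5 + 0.5 × 17.4 × 3.8 × 12
     = 109 + 420.21 + 396.72 = 925.93 kPa.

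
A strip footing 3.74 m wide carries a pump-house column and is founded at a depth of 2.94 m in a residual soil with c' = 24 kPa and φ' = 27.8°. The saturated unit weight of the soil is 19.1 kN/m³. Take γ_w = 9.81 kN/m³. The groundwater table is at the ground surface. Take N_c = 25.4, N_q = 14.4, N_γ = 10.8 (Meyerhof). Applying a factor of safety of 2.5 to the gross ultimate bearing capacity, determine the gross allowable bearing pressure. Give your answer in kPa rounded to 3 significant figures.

Water table at ground surface, so effective unit weight γ' = 19.1 − 9.81 = 9.29 kN/m³ is used throughout; overburden q = 9.29 × 2.94 = 27.313 kPa; the same γ' applies in the ½γBN_γ term.
Cohesion term c·N_c = 24 × 25.4 = 609.6 kPa; surcharge term q·N_q = 27.313 × 14.4 = 393.3 kPa; self-weight term 0.5·γ·B·N_γ = 0.5 × 9.29 × 3.74 × 10.8 = 187.62 kPa.
q_ult = 609.6 + 393.3 + 187.62 = 1190.5 kPa.
q_all = q_ult / FS = 1190.5 / 2.5 = 476.21 kPa.

q_all ≈ 476 kPa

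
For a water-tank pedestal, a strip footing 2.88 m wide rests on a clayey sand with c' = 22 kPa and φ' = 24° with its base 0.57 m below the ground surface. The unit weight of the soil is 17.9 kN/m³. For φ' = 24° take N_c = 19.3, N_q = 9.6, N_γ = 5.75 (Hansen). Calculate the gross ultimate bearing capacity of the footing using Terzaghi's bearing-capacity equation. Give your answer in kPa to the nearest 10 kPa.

Effective surcharge at the founding depth q = γ·D_f = 17.9 × 0.57 = 10.203 kPa.
q_ult = c·N_c + q·N_q + 0.5·γ·B·N_γ
     = 22 × 19.3 + 10.203 × 9.6 + 0.5 × 17.9 × 2.88 × 5.75
     = 424.6 + 97.949 + 148.21 = 670.76 kPa.

q_ult ≈ 670 kPa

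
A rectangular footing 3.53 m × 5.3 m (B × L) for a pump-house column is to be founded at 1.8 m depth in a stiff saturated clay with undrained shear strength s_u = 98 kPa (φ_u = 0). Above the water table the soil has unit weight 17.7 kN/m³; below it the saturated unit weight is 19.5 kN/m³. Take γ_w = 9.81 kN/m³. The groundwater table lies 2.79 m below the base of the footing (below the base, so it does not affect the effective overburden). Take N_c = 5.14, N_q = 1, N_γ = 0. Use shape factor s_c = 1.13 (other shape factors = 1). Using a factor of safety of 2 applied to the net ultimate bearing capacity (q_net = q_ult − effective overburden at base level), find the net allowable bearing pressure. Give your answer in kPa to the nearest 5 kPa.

q_all(net) ≈ 285 kPa

q = γ·D_f = 17.7 × 1.8 = 31.86 kPa.
c·N_c·s_c = 98 × 5.14 × 1.13 = 569.2 kPa
q·N_q = 31.86 × 1 = 31.86 kPa
q_ult = 569.2 + 31.86 = 601.06 kPa.
Net ultimate: q_net = 601.06 − 31.86 = 569.2 kPa.
q_all(net) = 569.2 / 2 = 284.6 kPa.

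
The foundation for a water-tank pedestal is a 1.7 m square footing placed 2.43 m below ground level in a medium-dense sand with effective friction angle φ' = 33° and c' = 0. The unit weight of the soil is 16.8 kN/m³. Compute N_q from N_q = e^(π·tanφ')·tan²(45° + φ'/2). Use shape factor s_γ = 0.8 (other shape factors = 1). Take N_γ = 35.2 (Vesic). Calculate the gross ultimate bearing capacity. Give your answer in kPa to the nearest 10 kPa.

q_ult ≈ 1470 kPa

tan33° = 0.6494, so N_q = e^(π×0.6494)·tan²(61.5°) = 7.692 × 3.392 = 26.09.
q = γ·D_f = 16.8 × 2.43 = 40.824 kPa.
q·N_q = 40.824 × 26.092 = 1065.2 kPa
0.5·γ·B·N_γ·s_γ = 0.5 × 16.8 × 1.7 × 35.2 × 0.8 = 402.12 kPa
q_ult = 1065.2 + 402.12 = 1467.3 kPa.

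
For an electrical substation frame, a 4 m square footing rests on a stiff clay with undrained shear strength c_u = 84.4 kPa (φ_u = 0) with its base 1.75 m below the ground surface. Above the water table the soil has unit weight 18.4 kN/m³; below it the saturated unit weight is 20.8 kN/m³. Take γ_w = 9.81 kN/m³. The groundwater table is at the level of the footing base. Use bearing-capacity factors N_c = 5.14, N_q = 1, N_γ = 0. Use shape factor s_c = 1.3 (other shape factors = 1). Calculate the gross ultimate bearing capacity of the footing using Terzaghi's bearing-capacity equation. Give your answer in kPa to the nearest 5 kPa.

q = γ·D_f = 18.4 × 1.75 = 32.2 kPa.
c·N_c·s_c = 84.4 × 5.14 × 1.3 = 563.96 kPa
q·N_q = 32.2 × 1 = 32.2 kPa
q_ult = 563.96 + 32.2 = 596.16 kPa.

q_ult ≈ 595 kPa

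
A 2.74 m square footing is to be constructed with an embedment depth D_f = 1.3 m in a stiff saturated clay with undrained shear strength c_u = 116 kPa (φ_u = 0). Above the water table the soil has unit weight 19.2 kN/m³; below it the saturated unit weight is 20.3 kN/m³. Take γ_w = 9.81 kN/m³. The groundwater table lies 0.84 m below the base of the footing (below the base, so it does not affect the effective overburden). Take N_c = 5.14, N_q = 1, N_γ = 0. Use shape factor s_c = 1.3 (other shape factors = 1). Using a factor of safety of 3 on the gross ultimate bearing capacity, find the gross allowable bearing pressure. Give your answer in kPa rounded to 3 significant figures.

Overburden at base level: q = 19.2 × 1.3 = 24.96 kPa.
Cohesion term c·N_c·s_c = 116 × 5.14 × 1.3 = 775.11 kPa; surcharge term q·N_q = 24.96 × 1 = 24.96 kPa.
q_ult = 775.11 + 24.96 = 800.07 kPa.
q_all = 800.07 / 3 = 266.69 kPa.

q_all ≈ 267 kPa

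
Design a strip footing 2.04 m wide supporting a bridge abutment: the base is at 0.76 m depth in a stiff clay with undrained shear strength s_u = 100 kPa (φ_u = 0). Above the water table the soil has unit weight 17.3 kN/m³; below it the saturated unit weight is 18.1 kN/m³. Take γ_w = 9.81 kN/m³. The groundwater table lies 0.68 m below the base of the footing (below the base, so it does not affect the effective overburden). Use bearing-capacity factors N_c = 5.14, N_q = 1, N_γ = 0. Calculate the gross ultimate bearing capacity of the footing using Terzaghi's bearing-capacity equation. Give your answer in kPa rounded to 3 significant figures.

q_ult ≈ 527 kPa

Effective surcharge at the founding depth q = γ·D_f = 17.3 × 0.76 = 13.148 kPa.
q_ult = c·N_c + q·N_q
     = 100 × 5.14 + 13.148 × 1
     = 514 + 13.148 = 527.15 kPa.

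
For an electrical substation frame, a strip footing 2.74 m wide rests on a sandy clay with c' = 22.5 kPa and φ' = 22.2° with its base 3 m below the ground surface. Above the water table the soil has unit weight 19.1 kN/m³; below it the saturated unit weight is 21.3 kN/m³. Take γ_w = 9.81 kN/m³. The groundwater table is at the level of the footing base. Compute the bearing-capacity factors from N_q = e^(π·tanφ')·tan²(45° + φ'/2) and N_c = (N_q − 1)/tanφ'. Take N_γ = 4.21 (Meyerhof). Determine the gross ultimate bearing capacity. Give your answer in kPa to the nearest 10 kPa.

q_ult ≈ 910 kPa

tan22.2° = 0.4081, so N_q = e^(π×0.4081)·tan²(56.1°) = 3.604 × 2.215 = 7.98.
N_c = (7.98 − 1)/tan22.2° = 17.11.
Effective surcharge at the founding depth q = γ·D_f = 19.1 × 3 = 57.3 kPa.
The water table coincides with the base, so in the self-weight term γ → γ' = 11.49 kN/m³.
q_ult = c·N_c + q·N_q + 0.5·γ·B·N_γ
     = 22.5 × 17.108 + 57.3 × 7.9816 + 0.5 × 11.49 × 2.74 × 4.21
     = 384.93 + 457.34 + 66.271 = 908.54 kPa.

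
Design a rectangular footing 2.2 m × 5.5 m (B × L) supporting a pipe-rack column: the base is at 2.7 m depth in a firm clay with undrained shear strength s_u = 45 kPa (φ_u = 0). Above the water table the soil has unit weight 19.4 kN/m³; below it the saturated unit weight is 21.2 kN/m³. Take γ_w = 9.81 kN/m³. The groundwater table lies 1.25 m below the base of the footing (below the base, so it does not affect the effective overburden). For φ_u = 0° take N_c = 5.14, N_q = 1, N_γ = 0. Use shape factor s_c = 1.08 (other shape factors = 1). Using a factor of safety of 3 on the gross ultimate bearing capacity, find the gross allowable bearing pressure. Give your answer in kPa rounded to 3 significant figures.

q_all ≈ 101 kPa

Effective surcharge at the founding depth q = γ·D_f = 19.4 × 2.7 = 52.38 kPa.
q_ult = c·N_c·s_c + q·N_q
     = 45 × 5.14 × 1.08 + 52.38 × 1
     = 249.8 + 52.38 = 302.18 kPa.
q_all = 302.18 / 3 = 100.73 kPa.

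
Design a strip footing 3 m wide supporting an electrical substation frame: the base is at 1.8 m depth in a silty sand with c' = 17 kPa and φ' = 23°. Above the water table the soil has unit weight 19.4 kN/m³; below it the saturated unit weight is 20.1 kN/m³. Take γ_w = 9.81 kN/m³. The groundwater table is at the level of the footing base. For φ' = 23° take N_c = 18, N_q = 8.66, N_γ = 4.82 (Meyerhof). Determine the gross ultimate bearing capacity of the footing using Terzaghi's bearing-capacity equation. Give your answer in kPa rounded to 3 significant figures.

Effective surcharge at the founding depth q = γ·D_f = 19.4 × 1.8 = 34.92 kPa.
The water table coincides with the base, so in the self-weight term γ → γ' = 10.29 kN/m³.
q_ult = c·N_c + q·N_q + 0.5·γ·B·N_γ
     = 17 × 18 + 34.92 × 8.66 + 0.5 × 10.29 × 3 × 4.82
     = 306 + 302.41 + 74.397 = 682.8 kPa.

q_ult ≈ 683 kPa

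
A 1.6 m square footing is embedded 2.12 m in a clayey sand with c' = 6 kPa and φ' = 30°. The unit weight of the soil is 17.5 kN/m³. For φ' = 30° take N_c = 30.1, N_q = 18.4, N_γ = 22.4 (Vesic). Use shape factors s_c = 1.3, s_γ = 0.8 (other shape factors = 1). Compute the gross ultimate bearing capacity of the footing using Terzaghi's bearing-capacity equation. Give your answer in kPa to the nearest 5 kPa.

q_ult ≈ 1170 kPa

Overburden at base level: q = 17.5 × 2.12 = 37.1 kPa.
Cohesion term c·N_c·s_c = 6 × 30.1 × 1.3 = 234.78 kPa; surcharge term q·N_q = 37.1 × 18.4 = 682.64 kPa; self-weight term 0.5·γ·B·N_γ·s_γ = 0.5 × 17.5 × 1.6 × 22.4 × 0.8 = 250.88 kPa.
q_ult = 234.78 + 682.64 + 250.88 = 1168.3 kPa.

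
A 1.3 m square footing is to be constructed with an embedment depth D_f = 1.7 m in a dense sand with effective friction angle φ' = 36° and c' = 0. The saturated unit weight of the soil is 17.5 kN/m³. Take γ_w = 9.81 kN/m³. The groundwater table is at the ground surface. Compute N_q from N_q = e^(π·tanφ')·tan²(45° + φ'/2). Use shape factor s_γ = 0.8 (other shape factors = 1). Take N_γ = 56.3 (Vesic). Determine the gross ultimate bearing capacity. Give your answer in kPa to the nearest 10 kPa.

q_ult ≈ 720 kPa

tan36° = 0.7265, so N_q = e^(π×0.7265)·tan²(63°) = 9.801 × 3.852 = 37.75.
With the water table at the surface the whole profile is submerged: γ' = 17.5 − 9.81 = 7.69 kN/m³, so q = γ'·D_f = 13.073 kPa; the same γ' applies in the ½γBN_γ term.
q_ult = q·N_q + 0.5·γ·B·N_γ·s_γ
     = 13.073 × 37.752 + 0.5 × 7.69 × 1.3 × 56.3 × 0.8
     = 493.54 + 225.13 = 718.67 kPa.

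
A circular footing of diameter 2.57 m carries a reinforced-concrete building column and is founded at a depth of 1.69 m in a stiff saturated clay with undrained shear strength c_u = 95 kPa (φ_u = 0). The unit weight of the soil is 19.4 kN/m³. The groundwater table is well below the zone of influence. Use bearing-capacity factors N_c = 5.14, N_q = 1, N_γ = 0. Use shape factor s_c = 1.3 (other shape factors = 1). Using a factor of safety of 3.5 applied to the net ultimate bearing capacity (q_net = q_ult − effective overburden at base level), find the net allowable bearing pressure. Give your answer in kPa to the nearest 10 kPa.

Effective surcharge at the founding depth q = γ·D_f = 19.4 × 1.69 = 32.786 kPa.
q_ult = c·N_c·s_c + q·N_q
     = 95 × 5.14 × 1.3 + 32.786 × 1
     = 634.79 + 32.786 = 667.58 kPa.
Net ultimate: q_net = 667.58 − 32.786 = 634.79 kPa.
q_all(net) = 634.79 / 3.5 = 181.37 kPa.

q_all(net) ≈ 180 kPa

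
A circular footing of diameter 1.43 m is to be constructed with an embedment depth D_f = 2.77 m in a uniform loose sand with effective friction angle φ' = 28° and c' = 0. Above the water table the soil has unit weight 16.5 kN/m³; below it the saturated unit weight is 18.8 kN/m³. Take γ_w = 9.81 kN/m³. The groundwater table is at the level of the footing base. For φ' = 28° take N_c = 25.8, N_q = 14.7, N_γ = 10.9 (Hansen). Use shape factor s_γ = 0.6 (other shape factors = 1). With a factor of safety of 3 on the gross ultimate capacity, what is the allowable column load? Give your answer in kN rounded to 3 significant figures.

Effective surcharge at the founding depth q = γ·D_f = 16.5 × 2.77 = 45.705 kPa.
The water table coincides with the base, so in the self-weight term γ → γ' = 8.99 kN/m³.
q_ult = q·N_q + 0.5·γ·B·N_γ·s_γ
     = 45.705 × 14.7 + 0.5 × 8.99 × 1.43 × 10.9 × 0.6
     = 671.86 + 42.038 = 713.9 kPa.
Gross allowable pressure q_all = 713.9 / 3 = 237.97 kPa.
Footing area = 1.6061 m², so allowable column load = 237.97 × 1.6061 = 382.2 kN.

P_all ≈ 382 kN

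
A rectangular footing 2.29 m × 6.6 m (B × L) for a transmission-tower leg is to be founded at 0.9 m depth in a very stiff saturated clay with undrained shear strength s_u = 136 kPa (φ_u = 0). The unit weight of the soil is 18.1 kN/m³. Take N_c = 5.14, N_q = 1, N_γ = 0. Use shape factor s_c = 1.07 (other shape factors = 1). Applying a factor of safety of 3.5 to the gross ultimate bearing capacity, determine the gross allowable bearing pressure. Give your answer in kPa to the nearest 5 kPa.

q_all ≈ 220 kPa

q = γ·D_f = 18.1 × 0.9 = 16.29 kPa.
c·N_c·s_c = 136 × 5.14 × 1.07 = 747.97 kPa
q·N_q = 16.29 × 1 = 16.29 kPa
q_ult = 747.97 + 16.29 = 764.26 kPa.
q_all = q_ult / FS = 764.26 / 3.5 = 218.36 kPa.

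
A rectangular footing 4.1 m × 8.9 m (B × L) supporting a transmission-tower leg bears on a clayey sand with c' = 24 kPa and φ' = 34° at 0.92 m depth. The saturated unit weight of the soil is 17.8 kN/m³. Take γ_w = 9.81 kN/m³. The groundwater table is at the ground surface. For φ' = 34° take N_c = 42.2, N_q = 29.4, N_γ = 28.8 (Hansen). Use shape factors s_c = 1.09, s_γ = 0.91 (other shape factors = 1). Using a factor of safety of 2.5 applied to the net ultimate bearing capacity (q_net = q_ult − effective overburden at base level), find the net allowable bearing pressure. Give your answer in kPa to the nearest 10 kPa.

q_all(net) ≈ 700 kPa

Water table at ground surface, so effective unit weight γ' = 17.8 − 9.81 = 7.99 kN/m³ is used throughout; overburden q = 7.99 × 0.92 = 7.3508 kPa; the same γ' applies in the ½γBN_γ term.
Cohesion term c·N_c·s_c = 24 × 42.2 × 1.09 = 1104 kPa; surcharge term q·N_q = 7.3508 × 29.4 = 216.11 kPa; self-weight term 0.5·γ·B·N_γ·s_γ = 0.5 × 7.99 × 4.1 × 28.8 × 0.91 = 429.27 kPa.
q_ult = 1104 + 216.11 + 429.27 = 1749.3 kPa.
Net ultimate: q_net = 1749.3 − 7.3508 = 1742 kPa.
q_all(net) = 1742 / 2.5 = 696.8 kPa.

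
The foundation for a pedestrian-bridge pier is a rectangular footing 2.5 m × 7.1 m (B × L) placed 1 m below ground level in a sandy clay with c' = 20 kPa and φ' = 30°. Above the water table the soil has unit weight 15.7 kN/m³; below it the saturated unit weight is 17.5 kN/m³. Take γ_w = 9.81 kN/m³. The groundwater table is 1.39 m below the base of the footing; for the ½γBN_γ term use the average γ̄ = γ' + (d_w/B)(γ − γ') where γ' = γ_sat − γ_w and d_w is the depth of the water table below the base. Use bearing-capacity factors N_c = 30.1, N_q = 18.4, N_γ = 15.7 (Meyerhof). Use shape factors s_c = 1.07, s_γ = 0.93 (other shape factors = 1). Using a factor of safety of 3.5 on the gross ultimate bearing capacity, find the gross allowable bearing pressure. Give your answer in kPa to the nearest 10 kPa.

Overburden at base level: q = 15.7 × 1 = 15.7 kPa.
The water table is 1.39 m below the base (< B = 2.5 m), so the ½γBN_γ term uses γ̄ = γ' + (d_w/B)(γ − γ') = 7.69 + (1.39/2.5)(15.7 − 7.69) = 12.144 kN/m³.
Cohesion term c·N_c·s_c = 20 × 30.1 × 1.07 = 644.14 kPa; surcharge term q·N_q = 15.7 × 18.4 = 288.88 kPa; self-weight term 0.5·γ·B·N_γ·s_γ = 0.5 × 12.144 × 2.5 × 15.7 × 0.93 = 221.64 kPa.
q_ult = 644.14 + 288.88 + 221.64 = 1154.7 kPa.
q_all = 1154.7 / 3.5 = 329.9 kPa.

q_all ≈ 330 kPa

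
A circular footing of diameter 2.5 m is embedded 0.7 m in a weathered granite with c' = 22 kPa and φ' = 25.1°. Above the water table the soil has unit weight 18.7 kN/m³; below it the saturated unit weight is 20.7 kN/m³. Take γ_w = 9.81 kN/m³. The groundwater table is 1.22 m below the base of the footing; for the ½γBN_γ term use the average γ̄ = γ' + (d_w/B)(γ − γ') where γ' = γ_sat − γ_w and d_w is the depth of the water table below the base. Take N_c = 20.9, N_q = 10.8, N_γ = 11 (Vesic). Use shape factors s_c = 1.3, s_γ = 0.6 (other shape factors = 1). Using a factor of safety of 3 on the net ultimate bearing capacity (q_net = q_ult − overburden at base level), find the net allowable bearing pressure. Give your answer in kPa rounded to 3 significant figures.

q_all(net) ≈ 282 kPa

Overburden at base level: q = 18.7 × 0.7 = 13.09 kPa.
The water table is 1.22 m below the base (< B = 2.5 m), so the ½γBN_γ term uses γ̄ = γ' + (d_w/B)(γ − γ') = 10.89 + (1.22/2.5)(18.7 − 10.89) = 14.701 kN/m³.
Cohesion term c·N_c·s_c = 22 × 20.9 × 1.3 = 597.74 kPa; surcharge term q·N_q = 13.09 × 10.8 = 141.37 kPa; self-weight term 0.5·γ·B·N_γ·s_γ = 0.5 × 14.701 × 2.5 × 11 × 0.6 = 121.29 kPa.
q_ult = 597.74 + 141.37 + 121.29 = 860.4 kPa.
q_net = 860.4 − 13.09 = 847.31 kPa.
q_all(net) = 847.31 / 3 = 282.44 kPa.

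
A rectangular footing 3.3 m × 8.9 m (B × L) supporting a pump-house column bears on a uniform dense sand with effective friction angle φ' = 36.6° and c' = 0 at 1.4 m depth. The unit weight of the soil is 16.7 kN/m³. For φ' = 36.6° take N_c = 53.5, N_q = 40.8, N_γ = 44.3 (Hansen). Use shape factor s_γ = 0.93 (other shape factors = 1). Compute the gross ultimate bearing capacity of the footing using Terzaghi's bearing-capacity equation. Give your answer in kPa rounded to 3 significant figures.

Effective surcharge at the founding depth q = γ·D_f = 16.7 × 1.4 = 23.38 kPa.
q_ult = q·N_q + 0.5·γ·B·N_γ·s_γ
     = 23.38 × 40.8 + 0.5 × 16.7 × 3.3 × 44.3 × 0.93
     = 953.9 + 1135.2 = 2089.1 kPa.

q_ult ≈ 2090 kPa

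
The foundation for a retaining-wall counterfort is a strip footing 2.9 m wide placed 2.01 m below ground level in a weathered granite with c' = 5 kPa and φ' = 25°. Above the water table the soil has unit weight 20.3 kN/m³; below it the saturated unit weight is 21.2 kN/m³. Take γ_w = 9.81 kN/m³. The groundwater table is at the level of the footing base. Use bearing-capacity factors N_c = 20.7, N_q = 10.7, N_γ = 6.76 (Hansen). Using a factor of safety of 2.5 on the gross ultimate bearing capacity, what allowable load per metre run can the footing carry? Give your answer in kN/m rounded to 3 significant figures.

Overburden at base level: q = 20.3 × 2.01 = 40.803 kPa.
Below the base the soil is submerged, so the ½γBN_γ term uses γ' = 21.2 − 9.81 = 11.39 kN/m³.
Cohesion term c·N_c = 5 × 20.7 = 103.5 kPa; surcharge term q·N_q = 40.803 × 10.7 = 436.59 kPa; self-weight term 0.5·γ·B·N_γ = 0.5 × 11.39 × 2.9 × 6.76 = 111.64 kPa.
q_ult = 103.5 + 436.59 + 111.64 = 651.74 kPa.
Gross allowable pressure q_all = 651.74 / 2.5 = 260.69 kPa.
Allowable wall load = q_all × B = 260.69 × 2.9 = 756.01 kN per metre run.

≈ 756 kN/m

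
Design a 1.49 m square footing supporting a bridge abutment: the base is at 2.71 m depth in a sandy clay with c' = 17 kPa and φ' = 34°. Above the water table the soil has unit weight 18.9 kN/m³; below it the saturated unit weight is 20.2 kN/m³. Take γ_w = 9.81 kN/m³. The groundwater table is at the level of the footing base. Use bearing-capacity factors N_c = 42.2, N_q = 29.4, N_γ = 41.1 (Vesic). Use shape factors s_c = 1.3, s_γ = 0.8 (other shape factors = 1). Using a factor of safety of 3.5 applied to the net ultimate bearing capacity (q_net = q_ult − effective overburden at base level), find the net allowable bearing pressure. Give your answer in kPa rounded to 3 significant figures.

q_all(net) ≈ 755 kPa

Effective surcharge at the founding depth q = γ·D_f = 18.9 × 2.71 = 51.219 kPa.
The water table coincides with the base, so in the self-weight term γ → γ' = 10.39 kN/m³.
q_ult = c·N_c·s_c + q·N_q + 0.5·γ·B·N_γ·s_γ
     = 17 × 42.2 × 1.3 + 51.219 × 29.4 + 0.5 × 10.39 × 1.49 × 41.1 × 0.8
     = 932.62 + 1505.8 + 254.51 = 2693 kPa.
Net ultimate: q_net = 2693 − 51.219 = 2641.7 kPa.
q_all(net) = 2641.7 / 3.5 = 754.79 kPa.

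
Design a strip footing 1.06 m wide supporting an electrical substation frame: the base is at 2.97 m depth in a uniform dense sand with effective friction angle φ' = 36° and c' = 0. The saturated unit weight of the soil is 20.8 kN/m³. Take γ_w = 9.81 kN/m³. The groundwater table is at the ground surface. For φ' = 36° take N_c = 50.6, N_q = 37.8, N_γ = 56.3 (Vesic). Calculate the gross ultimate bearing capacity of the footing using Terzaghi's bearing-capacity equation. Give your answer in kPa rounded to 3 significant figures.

Water table at ground surface, so effective unit weight γ' = 20.8 − 9.81 = 10.99 kN/m³ is used throughout; overburden q = 10.99 × 2.97 = 32.64 kPa; the same γ' applies in the ½γBN_γ term.
Surcharge term q·N_q = 32.64 × 37.8 = 1233.8 kPa; self-weight term 0.5·γ·B·N_γ = 0.5 × 10.99 × 1.06 × 56.3 = 327.93 kPa.
q_ult = 1233.8 + 327.93 = 1561.7 kPa.

q_ult ≈ 1560 kPa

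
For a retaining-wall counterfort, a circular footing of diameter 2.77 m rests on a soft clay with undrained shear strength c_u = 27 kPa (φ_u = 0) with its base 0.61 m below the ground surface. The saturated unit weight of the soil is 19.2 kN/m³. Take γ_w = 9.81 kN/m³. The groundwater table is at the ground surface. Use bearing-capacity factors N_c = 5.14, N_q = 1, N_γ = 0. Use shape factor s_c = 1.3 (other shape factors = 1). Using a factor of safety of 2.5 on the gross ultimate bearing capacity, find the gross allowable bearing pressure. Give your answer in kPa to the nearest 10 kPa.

Water table at ground surface, so effective unit weight γ' = 19.2 − 9.81 = 9.39 kN/m³ is used throughout; overburden q = 9.39 × 0.61 = 5.7279 kPa.
Cohesion term c·N_c·s_c = 27 × 5.14 × 1.3 = 180.41 kPa; surcharge term q·N_q = 5.7279 × 1 = 5.7279 kPa.
q_ult = 180.41 + 5.7279 = 186.14 kPa.
q_all = 186.14 / 2.5 = 74.457 kPa.

q_all ≈ 70 kPa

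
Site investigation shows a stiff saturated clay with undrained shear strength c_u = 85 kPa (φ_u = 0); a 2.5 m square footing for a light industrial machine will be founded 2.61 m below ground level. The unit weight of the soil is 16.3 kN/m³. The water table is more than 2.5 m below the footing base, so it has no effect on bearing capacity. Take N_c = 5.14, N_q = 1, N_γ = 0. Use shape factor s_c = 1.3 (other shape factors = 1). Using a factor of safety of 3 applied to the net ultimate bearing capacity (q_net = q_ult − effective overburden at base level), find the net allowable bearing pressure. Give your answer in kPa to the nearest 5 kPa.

Effective surcharge at the founding depth q = γ·D_f = 16.3 × 2.61 = 42.543 kPa.
q_ult = c·N_c·s_c + q·N_q
     = 85 × 5.14 × 1.3 + 42.543 × 1
     = 567.97 + 42.543 = 610.51 kPa.
Net ultimate: q_net = 610.51 − 42.543 = 567.97 kPa.
q_all(net) = 567.97 / 3 = 189.32 kPa.

q_all(net) ≈ 190 kPa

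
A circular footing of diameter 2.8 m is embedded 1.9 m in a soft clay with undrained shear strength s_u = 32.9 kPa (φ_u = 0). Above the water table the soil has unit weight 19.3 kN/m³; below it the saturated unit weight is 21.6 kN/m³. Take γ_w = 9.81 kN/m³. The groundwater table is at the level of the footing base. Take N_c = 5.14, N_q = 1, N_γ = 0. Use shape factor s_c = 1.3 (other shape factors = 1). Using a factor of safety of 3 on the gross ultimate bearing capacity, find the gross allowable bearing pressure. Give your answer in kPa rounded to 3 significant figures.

q = γ·D_f = 19.3 × 1.9 = 36.67 kPa.
c·N_c·s_c = 32.9 × 5.14 × 1.3 = 219.84 kPa
q·N_q = 36.67 × 1 = 36.67 kPa
q_ult = 219.84 + 36.67 = 256.51 kPa.
q_all = 256.51 / 3 = 85.503 kPa.

q_all ≈ 85.5 kPa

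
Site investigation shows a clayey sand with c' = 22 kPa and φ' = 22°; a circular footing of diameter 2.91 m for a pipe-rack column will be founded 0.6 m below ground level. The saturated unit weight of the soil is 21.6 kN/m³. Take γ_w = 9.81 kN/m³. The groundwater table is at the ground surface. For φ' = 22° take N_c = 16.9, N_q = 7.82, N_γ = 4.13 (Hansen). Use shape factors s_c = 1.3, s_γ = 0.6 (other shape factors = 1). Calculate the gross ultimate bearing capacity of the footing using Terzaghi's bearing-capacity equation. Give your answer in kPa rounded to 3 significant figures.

γ' = 21.6 − 9.81 = 11.79 kN/m³ (submerged throughout). q = 11.79 × 0.6 = 7.074 kPa; the same γ' applies in the ½γBN_γ term.
c·N_c·s_c = 22 × 16.9 × 1.3 = 483.34 kPa
q·N_q = 7.074 × 7.82 = 55.319 kPa
0.5·γ·B·N_γ·s_γ = 0.5 × 11.79 × 2.91 × 4.13 × 0.6 = 42.509 kPa
q_ult = 483.34 + 55.319 + 42.509 = 581.17 kPa.

q_ult ≈ 581 kPa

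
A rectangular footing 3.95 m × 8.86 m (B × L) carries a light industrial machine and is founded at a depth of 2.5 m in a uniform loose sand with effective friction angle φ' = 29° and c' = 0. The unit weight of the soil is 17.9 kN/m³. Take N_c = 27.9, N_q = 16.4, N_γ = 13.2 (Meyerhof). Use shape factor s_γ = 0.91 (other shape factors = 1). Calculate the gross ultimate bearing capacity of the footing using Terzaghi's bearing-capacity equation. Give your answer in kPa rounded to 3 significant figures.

q_ult ≈ 1160 kPa

Effective surcharge at the founding depth q = γ·D_f = 17.9 × 2.5 = 44.75 kPa.
q_ult = q·N_q + 0.5·γ·B·N_γ·s_γ
     = 44.75 × 16.4 + 0.5 × 17.9 × 3.95 × 13.2 × 0.91
     = 733.9 + 424.65 = 1158.6 kPa.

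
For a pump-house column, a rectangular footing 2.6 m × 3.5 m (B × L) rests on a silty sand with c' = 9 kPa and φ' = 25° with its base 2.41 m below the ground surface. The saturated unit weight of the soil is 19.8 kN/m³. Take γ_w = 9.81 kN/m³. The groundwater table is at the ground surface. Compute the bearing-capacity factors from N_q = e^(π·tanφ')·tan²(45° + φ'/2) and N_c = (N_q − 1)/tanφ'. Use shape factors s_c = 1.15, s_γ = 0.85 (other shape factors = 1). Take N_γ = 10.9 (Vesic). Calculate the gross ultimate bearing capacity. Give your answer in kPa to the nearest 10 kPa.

q_ult ≈ 590 kPa

tan25° = 0.4663, so N_q = e^(π×0.4663)·tan²(57.5°) = 4.327 × 2.464 = 10.66.
N_c = (10.66 − 1)/tan25° = 20.72.
Water table at ground surface, so effective unit weight γ' = 19.8 − 9.81 = 9.99 kN/m³ is used throughout; overburden q = 9.99 × 2.41 = 24.076 kPa; the same γ' applies in the ½γBN_γ term.
Cohesion term c·N_c·s_c = 9 × 20.721 × 1.15 = 214.46 kPa; surcharge term q·N_q = 24.076 × 10.662 = 256.7 kPa; self-weight term 0.5·γ·B·N_γ·s_γ = 0.5 × 9.99 × 2.6 × 10.9 × 0.85 = 120.32 kPa.
q_ult = 214.46 + 256.7 + 120.32 = 591.48 kPa.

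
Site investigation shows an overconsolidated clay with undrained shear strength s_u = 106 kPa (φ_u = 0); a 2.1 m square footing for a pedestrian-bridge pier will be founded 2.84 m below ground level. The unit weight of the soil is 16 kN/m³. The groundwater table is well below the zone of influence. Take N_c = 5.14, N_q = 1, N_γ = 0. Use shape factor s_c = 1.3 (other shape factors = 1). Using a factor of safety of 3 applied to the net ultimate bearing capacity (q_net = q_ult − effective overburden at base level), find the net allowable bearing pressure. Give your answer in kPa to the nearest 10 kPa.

q_all(net) ≈ 240 kPa

Overburden at base level: q = 16 × 2.84 = 45.44 kPa.
Cohesion term c·N_c·s_c = 106 × 5.14 × 1.3 = 708.29 kPa; surcharge term q·N_q = 45.44 × 1 = 45.44 kPa.
q_ult = 708.29 + 45.44 = 753.73 kPa.
Net ultimate: q_net = 753.73 − 45.44 = 708.29 kPa.
q_all(net) = 708.29 / 3 = 236.1 kPa.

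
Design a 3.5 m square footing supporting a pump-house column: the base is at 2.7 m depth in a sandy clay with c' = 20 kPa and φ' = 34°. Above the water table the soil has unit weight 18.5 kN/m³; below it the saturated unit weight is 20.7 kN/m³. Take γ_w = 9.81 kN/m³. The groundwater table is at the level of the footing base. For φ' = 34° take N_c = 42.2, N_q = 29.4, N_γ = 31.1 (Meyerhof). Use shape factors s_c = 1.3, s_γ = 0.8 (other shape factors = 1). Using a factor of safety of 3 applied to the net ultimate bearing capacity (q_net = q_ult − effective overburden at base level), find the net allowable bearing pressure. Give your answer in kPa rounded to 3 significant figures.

q_all(net) ≈ 997 kPa

Effective surcharge at the founding depth q = γ·D_f = 18.5 × 2.7 = 49.95 kPa.
The water table coincides with the base, so in the self-weight term γ → γ' = 10.89 kN/m³.
q_ult = c·N_c·s_c + q·N_q + 0.5·γ·B·N_γ·s_γ
     = 20 × 42.2 × 1.3 + 49.95 × 29.4 + 0.5 × 10.89 × 3.5 × 31.1 × 0.8
     = 1097.2 + 1468.5 + 474.15 = 3039.9 kPa.
Net ultimate: q_net = 3039.9 − 49.95 = 2989.9 kPa.
q_all(net) = 2989.9 / 3 = 996.64 kPa.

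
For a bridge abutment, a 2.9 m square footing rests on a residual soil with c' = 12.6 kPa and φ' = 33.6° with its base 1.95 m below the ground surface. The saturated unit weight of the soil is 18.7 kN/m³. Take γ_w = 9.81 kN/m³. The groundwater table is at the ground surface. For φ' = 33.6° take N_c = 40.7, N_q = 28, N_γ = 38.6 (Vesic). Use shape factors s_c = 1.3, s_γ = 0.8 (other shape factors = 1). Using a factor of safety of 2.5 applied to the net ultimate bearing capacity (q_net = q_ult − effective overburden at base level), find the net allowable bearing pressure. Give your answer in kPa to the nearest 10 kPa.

γ' = 18.7 − 9.81 = 8.89 kN/m³ (submerged throughout). q = 8.89 × 1.95 = 17.335 kPa; the same γ' applies in the ½γBN_γ term.
c·N_c·s_c = 12.6 × 40.7 × 1.3 = 666.67 kPa
q·N_q = 17.335 × 28 = 485.39 kPa
0.5·γ·B·N_γ·s_γ = 0.5 × 8.89 × 2.9 × 38.6 × 0.8 = 398.06 kPa
q_ult = 666.67 + 485.39 + 398.06 = 1550.1 kPa.
Net ultimate: q_net = 1550.1 − 17.335 = 1532.8 kPa.
q_all(net) = 1532.8 / 2.5 = 613.11 kPa.

q_all(net) ≈ 610 kPa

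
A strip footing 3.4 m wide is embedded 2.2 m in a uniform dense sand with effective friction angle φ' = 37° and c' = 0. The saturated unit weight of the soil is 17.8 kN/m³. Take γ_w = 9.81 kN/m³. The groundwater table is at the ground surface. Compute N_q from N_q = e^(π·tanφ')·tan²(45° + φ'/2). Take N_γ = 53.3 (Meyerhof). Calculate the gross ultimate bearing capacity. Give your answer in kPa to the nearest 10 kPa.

q_ult ≈ 1480 kPa

tan37° = 0.7536, so N_q = e^(π×0.7536)·tan²(63.5°) = 10.669 × 4.023 = 42.92.
Water table at ground surface, so effective unit weight γ' = 17.8 − 9.81 = 7.99 kN/m³ is used throughout; overburden q = 7.99 × 2.2 = 17.578 kPa; the same γ' applies in the ½γBN_γ term.
Surcharge term q·N_q = 17.578 × 42.92 = 754.45 kPa; self-weight term 0.5·γ·B·N_γ = 0.5 × 7.99 × 3.4 × 53.3 = 723.97 kPa.
q_ult = 754.45 + 723.97 = 1478.4 kPa.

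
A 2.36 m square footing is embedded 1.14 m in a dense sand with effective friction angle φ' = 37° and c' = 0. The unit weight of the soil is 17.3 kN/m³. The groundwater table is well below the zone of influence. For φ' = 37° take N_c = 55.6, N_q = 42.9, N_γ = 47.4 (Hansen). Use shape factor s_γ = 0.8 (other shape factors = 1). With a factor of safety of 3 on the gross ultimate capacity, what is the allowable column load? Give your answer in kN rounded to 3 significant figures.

Overburden at base level: q = 17.3 × 1.14 = 19.722 kPa.
Surcharge term q·N_q = 19.722 × 42.9 = 846.07 kPa; self-weight term 0.5·γ·B·N_γ·s_γ = 0.5 × 17.3 × 2.36 × 47.4 × 0.8 = 774.1 kPa.
q_ult = 846.07 + 774.1 = 1620.2 kPa.
Gross allowable pressure q_all = 1620.2 / 3 = 540.06 kPa.
Footing area = 5.5696 m², so allowable column load = 540.06 × 5.5696 = 3007.9 kN.

P_all ≈ 3010 kN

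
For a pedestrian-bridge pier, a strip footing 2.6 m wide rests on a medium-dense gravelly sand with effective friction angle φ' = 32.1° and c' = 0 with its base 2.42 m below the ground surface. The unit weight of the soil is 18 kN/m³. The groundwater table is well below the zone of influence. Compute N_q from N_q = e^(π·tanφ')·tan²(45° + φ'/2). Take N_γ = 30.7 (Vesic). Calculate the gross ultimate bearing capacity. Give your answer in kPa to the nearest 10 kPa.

q_ult ≈ 1740 kPa

tan32.1° = 0.6273, so N_q = e^(π×0.6273)·tan²(61.05°) = 7.176 × 3.268 = 23.45.
Effective surcharge at the founding depth q = γ·D_f = 18 × 2.42 = 43.56 kPa.
q_ult = q·N_q + 0.5·γ·B·N_γ
     = 43.56 × 23.451 + 0.5 × 18 × 2.6 × 30.7
     = 1021.5 + 718.38 = 1739.9 kPa.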